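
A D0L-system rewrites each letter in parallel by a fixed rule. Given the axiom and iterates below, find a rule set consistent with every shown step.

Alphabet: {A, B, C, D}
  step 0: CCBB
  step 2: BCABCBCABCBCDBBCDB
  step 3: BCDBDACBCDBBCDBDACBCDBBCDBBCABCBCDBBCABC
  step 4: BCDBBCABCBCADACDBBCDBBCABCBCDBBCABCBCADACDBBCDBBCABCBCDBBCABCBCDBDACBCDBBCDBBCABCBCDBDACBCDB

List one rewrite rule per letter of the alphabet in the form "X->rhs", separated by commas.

  step 3 ⇒ step 4: BCDBDACBCDBBCDBDACBCDBBCDBBCABCBCDBBCABC ⇒ BC·DB·BCA·BC·BCA·DAC·DB·BC·DB·BCA·BC·BC·DB·BCA·BC·BCA·DAC·DB·BC·DB·BCA·BC·BC·DB·BCA·BC·BC·DB·DAC·BC·DB·BC·DB·BCA·BC·BC·DB·DAC·BC·DB
    A ↦ DAC
    B ↦ BC
    C ↦ DB
    D ↦ BCA

A->DAC, B->BC, C->DB, D->BCA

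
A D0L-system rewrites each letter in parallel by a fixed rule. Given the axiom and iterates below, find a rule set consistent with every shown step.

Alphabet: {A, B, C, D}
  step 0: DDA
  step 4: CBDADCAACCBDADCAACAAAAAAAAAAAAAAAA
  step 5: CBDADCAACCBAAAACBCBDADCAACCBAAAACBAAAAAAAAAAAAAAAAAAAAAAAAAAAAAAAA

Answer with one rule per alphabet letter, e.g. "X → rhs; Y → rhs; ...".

A->AA, B->DAD, C->CB, D->C

  step 4 ⇒ step 5: CBDADCAACCBDADCAACAAAAAAAAAAAAAAAA ⇒ CB·DAD·C·AA·C·CB·AA·AA·CB·CB·DAD·C·AA·C·CB·AA·AA·CB·AA·AA·AA·AA·AA·AA·AA·AA·AA·AA·AA·AA·AA·AA·AA·AA
    A ↦ AA
    B ↦ DAD
    C ↦ CB
    D ↦ C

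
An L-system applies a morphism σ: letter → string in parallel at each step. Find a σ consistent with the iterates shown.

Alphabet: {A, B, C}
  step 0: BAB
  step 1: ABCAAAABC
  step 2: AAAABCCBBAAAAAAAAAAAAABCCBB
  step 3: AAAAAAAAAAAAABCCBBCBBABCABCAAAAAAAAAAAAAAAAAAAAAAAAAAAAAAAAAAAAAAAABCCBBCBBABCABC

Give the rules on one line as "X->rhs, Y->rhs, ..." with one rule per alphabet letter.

  step 2 ⇒ step 3: AAAABCCBBAAAAAAAAAAAAABCCBB ⇒ AAA·AAA·AAA·AAA·ABC·CBB·CBB·ABC·ABC·AAA·AAA·AAA·AAA·AAA·AAA·AAA·AAA·AAA·AAA·AAA·AAA·AAA·ABC·CBB·CBB·ABC·ABC
    A ↦ AAA
    B ↦ ABC
    C ↦ CBB

A->AAA, B->ABC, C->CBB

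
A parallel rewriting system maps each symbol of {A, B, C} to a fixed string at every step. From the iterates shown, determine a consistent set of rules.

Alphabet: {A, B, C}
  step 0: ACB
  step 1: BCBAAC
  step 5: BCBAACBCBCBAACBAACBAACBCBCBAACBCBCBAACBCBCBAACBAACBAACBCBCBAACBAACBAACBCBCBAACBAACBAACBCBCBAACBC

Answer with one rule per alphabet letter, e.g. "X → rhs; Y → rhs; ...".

  step 0 ⇒ step 1: ACB ⇒ BC·BA·AC
    A ↦ BC
    B ↦ AC
    C ↦ BA

A->BC, B->AC, C->BA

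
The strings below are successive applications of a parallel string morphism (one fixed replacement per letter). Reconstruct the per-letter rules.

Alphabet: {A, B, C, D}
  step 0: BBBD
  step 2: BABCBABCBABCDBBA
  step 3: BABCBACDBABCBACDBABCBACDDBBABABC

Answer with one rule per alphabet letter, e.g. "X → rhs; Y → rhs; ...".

  step 2 ⇒ step 3: BABCBABCBABCDBBA ⇒ BA·BC·BA·CD·BA·BC·BA·CD·BA·BC·BA·CD·DB·BA·BA·BC
    A ↦ BC
    B ↦ BA
    C ↦ CD
    D ↦ DB

A->BC, B->BA, C->CD, D->DB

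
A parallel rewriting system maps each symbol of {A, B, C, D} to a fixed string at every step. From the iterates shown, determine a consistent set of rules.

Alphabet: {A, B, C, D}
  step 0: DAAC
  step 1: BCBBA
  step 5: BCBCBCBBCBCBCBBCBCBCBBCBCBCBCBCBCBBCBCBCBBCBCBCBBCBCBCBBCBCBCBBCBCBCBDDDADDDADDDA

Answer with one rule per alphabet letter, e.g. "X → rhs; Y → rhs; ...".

A->B, B->DDD, C->A, D->BC

  step 0 ⇒ step 1: DAAC ⇒ BC·B·B·A
    A ↦ B
    C ↦ A
    D ↦ BC
    B ↦ DDD  (constrained at step 1)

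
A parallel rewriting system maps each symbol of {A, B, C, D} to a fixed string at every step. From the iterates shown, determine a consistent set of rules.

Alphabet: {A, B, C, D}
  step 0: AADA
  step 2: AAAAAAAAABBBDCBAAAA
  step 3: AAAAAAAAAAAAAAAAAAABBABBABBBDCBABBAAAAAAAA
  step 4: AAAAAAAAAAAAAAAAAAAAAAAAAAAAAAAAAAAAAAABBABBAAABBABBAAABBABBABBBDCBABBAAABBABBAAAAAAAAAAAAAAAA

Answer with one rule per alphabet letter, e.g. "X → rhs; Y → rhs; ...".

A->AA, B->ABB, C->B, D->BDC

  step 3 ⇒ step 4: AAAAAAAAAAAAAAAAAAABBABBABBBDCBABBAAAAAAAA ⇒ AA·AA·AA·AA·AA·AA·AA·AA·AA·AA·AA·AA·AA·AA·AA·AA·AA·AA·AA·ABB·ABB·AA·ABB·ABB·AA·ABB·ABB·ABB·BDC·B·ABB·AA·ABB·ABB·AA·AA·AA·AA·AA·AA·AA·AA
    A ↦ AA
    B ↦ ABB
    C ↦ B
    D ↦ BDC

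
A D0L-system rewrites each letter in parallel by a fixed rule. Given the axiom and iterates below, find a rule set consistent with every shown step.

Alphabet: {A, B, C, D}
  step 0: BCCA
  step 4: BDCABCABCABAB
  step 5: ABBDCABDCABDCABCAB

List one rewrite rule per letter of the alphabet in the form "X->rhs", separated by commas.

  step 4 ⇒ step 5: BDCABCABCABAB ⇒ AB·B·D·C·AB·D·C·AB·D·C·AB·C·AB
    A ↦ C
    B ↦ AB
    C ↦ D
    D ↦ B

A->C, B->AB, C->D, D->B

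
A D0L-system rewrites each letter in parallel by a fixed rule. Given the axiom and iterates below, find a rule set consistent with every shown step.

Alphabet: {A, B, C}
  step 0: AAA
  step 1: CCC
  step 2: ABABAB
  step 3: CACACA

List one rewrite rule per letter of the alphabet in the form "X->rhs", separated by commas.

A->C, B->A, C->AB

  step 2 ⇒ step 3: ABABAB ⇒ C·A·C·A·C·A
    A ↦ C
    B ↦ A
  step 1 ⇒ step 2: CCC ⇒ AB·AB·AB
    C ↦ AB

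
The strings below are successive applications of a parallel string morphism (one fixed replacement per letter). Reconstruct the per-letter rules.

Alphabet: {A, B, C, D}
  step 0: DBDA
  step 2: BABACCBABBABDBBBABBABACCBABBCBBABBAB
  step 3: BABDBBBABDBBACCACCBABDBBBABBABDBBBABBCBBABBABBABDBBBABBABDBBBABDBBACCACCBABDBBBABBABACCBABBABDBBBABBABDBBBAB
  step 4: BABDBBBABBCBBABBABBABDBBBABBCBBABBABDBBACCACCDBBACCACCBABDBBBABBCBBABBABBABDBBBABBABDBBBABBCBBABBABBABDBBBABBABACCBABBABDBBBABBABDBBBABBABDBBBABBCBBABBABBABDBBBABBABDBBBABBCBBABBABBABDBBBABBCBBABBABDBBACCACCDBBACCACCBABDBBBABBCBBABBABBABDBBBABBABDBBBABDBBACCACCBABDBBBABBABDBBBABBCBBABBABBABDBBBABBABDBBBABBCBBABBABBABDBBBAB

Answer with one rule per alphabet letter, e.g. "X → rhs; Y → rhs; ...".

  step 3 ⇒ step 4: BABDBBBABDBBACCACCBABDBBBABBABDBBBABBCBBABBABBABDBBBABBABDBBBABDBBACCACCBABDBBBABBABACCBABBABDBBBABBABDBBBAB ⇒ BAB·DBB·BAB·BCB·BAB·BAB·BAB·DBB·BAB·BCB·BAB·BAB·DBB·ACC·ACC·DBB·ACC·ACC·BAB·DBB·BAB·BCB·BAB·BAB·BAB·DBB·BAB·BAB·DBB·BAB·BCB·BAB·BAB·BAB·DBB·BAB·BAB·ACC·BAB·BAB·DBB·BAB·BAB·DBB·BAB·BAB·DBB·BAB·BCB·BAB·BAB·BAB·DBB·BAB·BAB·DBB·BAB·BCB·BAB·BAB·BAB·DBB·BAB·BCB·BAB·BAB·DBB·ACC·ACC·DBB·ACC·ACC·BAB·DBB·BAB·BCB·BAB·BAB·BAB·DBB·BAB·BAB·DBB·BAB·DBB·ACC·ACC·BAB·DBB·BAB·BAB·DBB·BAB·BCB·BAB·BAB·BAB·DBB·BAB·BAB·DBB·BAB·BCB·BAB·BAB·BAB·DBB·BAB
    A ↦ DBB
    B ↦ BAB
    C ↦ ACC
    D ↦ BCB

A->DBB, B->BAB, C->ACC, D->BCB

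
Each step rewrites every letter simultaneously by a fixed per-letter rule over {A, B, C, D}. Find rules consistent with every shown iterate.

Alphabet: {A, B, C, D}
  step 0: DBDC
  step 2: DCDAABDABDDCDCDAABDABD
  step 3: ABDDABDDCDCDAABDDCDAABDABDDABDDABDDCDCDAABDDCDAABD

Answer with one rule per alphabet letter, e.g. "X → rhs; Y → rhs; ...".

A->DC, B->DA, C->D, D->ABD

  step 2 ⇒ step 3: DCDAABDABDDCDCDAABDABD ⇒ ABD·D·ABD·DC·DC·DA·ABD·DC·DA·ABD·ABD·D·ABD·D·ABD·DC·DC·DA·ABD·DC·DA·ABD
    A ↦ DC
    B ↦ DA
    C ↦ D
    D ↦ ABD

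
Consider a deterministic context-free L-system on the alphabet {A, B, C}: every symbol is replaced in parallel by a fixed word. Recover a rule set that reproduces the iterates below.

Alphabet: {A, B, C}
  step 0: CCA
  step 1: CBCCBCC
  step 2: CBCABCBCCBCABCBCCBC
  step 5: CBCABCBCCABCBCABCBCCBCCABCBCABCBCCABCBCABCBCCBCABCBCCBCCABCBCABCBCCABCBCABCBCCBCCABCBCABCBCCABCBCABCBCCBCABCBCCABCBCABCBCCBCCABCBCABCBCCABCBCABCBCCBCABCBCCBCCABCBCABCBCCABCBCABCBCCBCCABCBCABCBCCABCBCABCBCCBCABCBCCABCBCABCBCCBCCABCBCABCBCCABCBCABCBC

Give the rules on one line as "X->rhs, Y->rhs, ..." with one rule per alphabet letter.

A->C, B->AB, C->CBC

  step 1 ⇒ step 2: CBCCBCC ⇒ CBC·AB·CBC·CBC·AB·CBC·CBC
    B ↦ AB
    C ↦ CBC
  step 0 ⇒ step 1: CCA ⇒ CBC·CBC·C
    A ↦ C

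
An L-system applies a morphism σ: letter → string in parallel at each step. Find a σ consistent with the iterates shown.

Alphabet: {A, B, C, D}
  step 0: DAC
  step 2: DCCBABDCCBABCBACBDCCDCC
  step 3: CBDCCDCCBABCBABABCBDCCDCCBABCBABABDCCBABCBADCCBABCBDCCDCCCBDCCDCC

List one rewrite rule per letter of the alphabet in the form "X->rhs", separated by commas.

A->CBA, B->BAB, C->DCC, D->CB

  step 2 ⇒ step 3: DCCBABDCCBABCBACBDCCDCC ⇒ CB·DCC·DCC·BAB·CBA·BAB·CB·DCC·DCC·BAB·CBA·BAB·DCC·BAB·CBA·DCC·BAB·CB·DCC·DCC·CB·DCC·DCC
    A ↦ CBA
    B ↦ BAB
    C ↦ DCC
    D ↦ CB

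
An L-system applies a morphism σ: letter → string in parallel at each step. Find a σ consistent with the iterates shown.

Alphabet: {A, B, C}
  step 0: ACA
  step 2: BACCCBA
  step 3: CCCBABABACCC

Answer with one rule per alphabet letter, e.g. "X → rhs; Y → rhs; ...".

A->C, B->CC, C->BA

  step 2 ⇒ step 3: BACCCBA ⇒ CC·C·BA·BA·BA·CC·C
    A ↦ C
    B ↦ CC
    C ↦ BA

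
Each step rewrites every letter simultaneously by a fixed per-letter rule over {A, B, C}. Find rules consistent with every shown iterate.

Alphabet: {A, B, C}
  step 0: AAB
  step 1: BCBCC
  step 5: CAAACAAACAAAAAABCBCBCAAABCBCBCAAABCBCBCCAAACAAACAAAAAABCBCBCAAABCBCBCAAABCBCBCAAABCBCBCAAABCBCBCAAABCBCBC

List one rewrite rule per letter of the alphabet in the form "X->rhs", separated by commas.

  step 0 ⇒ step 1: AAB ⇒ BC·BC·C
    A ↦ BC
    B ↦ C
    C ↦ AAA  (constrained at step 1)

A->BC, B->C, C->AAA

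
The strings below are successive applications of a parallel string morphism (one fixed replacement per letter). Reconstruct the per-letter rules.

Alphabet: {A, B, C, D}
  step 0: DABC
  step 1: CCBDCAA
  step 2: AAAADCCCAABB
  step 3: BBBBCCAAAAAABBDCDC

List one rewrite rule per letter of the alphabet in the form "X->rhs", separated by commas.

A->B, B->DC, C->AA, D->CC

  step 2 ⇒ step 3: AAAADCCCAABB ⇒ B·B·B·B·CC·AA·AA·AA·B·B·DC·DC
    A ↦ B
    B ↦ DC
    C ↦ AA
    D ↦ CC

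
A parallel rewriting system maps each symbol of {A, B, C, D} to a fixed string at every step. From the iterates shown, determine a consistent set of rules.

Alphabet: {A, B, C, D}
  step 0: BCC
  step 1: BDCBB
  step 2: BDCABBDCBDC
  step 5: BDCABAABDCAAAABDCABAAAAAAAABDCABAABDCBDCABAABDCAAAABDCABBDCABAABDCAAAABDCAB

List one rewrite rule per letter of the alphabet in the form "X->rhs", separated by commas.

  step 1 ⇒ step 2: BDCBB ⇒ BDC·A·B·BDC·BDC
    B ↦ BDC
    C ↦ B
    D ↦ A
    A ↦ AA  (constrained at step 2)

A->AA, B->BDC, C->B, D->A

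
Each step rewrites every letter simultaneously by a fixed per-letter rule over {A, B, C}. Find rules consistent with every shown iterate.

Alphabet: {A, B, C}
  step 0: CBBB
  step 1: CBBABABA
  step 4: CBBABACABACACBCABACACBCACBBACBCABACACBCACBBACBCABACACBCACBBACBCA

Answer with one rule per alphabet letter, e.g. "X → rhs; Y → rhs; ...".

  step 0 ⇒ step 1: CBBB ⇒ CB·BA·BA·BA
    B ↦ BA
    C ↦ CB
    A ↦ CA  (constrained at step 1)

A->CA, B->BA, C->CB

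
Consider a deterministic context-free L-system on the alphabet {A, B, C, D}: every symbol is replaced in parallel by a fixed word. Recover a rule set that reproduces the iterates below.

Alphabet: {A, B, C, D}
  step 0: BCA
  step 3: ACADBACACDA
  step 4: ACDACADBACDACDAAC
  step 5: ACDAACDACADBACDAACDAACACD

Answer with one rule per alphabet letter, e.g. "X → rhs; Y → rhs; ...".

A->AC, B->DB, C->D, D->A

  step 4 ⇒ step 5: ACDACADBACDACDAAC ⇒ AC·D·A·AC·D·AC·A·DB·AC·D·A·AC·D·A·AC·AC·D
    A ↦ AC
    B ↦ DB
    C ↦ D
    D ↦ A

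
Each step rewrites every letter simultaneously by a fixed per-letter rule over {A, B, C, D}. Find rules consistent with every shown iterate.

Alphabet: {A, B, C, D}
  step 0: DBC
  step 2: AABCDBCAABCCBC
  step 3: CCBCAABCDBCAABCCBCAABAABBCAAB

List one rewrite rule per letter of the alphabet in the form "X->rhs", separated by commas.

  step 2 ⇒ step 3: AABCDBCAABCCBC ⇒ C·C·BC·AAB·CD·BC·AAB·C·C·BC·AAB·AAB·BC·AAB
    A ↦ C
    B ↦ BC
    C ↦ AAB
    D ↦ CD

A->C, B->BC, C->AAB, D->CD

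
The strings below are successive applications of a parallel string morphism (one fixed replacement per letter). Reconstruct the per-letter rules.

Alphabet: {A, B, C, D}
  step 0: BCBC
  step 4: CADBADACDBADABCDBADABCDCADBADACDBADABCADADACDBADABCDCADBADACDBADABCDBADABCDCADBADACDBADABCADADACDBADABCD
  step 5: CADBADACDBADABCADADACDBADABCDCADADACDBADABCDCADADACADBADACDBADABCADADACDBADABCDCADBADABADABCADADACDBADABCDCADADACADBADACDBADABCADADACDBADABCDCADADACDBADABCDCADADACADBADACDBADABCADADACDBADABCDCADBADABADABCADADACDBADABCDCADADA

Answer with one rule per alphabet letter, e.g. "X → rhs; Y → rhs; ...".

A->B, B->CD, C->CAD, D->ADA

  step 4 ⇒ step 5: CADBADACDBADABCDBADABCDCADBADACDBADABCADADACDBADABCDCADBADACDBADABCDBADABCDCADBADACDBADABCADADACDBADABCD ⇒ CAD·B·ADA·CD·B·ADA·B·CAD·ADA·CD·B·ADA·B·CD·CAD·ADA·CD·B·ADA·B·CD·CAD·ADA·CAD·B·ADA·CD·B·ADA·B·CAD·ADA·CD·B·ADA·B·CD·CAD·B·ADA·B·ADA·B·CAD·ADA·CD·B·ADA·B·CD·CAD·ADA·CAD·B·ADA·CD·B·ADA·B·CAD·ADA·CD·B·ADA·B·CD·CAD·ADA·CD·B·ADA·B·CD·CAD·ADA·CAD·B·ADA·CD·B·ADA·B·CAD·ADA·CD·B·ADA·B·CD·CAD·B·ADA·B·ADA·B·CAD·ADA·CD·B·ADA·B·CD·CAD·ADA
    A ↦ B
    B ↦ CD
    C ↦ CAD
    D ↦ ADA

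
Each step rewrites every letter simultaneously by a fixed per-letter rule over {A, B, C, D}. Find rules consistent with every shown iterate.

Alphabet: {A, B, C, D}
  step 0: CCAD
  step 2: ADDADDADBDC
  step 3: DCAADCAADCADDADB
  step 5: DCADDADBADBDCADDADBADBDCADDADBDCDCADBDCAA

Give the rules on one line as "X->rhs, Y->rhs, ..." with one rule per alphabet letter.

  step 2 ⇒ step 3: ADDADDADBDC ⇒ DC·A·A·DC·A·A·DC·A·DD·A·DB
    A ↦ DC
    B ↦ DD
    C ↦ DB
    D ↦ A

A->DC, B->DD, C->DB, D->A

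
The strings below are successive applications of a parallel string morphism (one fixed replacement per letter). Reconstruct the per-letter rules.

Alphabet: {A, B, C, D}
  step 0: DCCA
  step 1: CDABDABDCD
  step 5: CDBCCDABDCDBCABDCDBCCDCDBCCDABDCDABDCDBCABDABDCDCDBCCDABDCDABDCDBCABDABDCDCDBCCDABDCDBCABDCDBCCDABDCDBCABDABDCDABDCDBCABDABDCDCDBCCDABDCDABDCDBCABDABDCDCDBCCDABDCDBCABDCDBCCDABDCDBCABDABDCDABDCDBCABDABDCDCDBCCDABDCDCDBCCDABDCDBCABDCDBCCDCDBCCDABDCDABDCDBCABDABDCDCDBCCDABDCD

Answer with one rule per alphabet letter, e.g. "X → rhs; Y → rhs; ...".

  step 0 ⇒ step 1: DCCA ⇒ CD·ABD·ABD·CD
    A ↦ CD
    C ↦ ABD
    D ↦ CD
    B ↦ BC  (constrained at step 1)

A->CD, B->BC, C->ABD, D->CD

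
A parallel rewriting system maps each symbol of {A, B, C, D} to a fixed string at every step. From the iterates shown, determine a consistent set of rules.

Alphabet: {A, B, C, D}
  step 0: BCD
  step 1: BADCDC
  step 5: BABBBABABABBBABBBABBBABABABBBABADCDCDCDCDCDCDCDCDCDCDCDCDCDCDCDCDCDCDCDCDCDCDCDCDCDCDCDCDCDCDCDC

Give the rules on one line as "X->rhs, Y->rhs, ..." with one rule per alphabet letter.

  step 0 ⇒ step 1: BCD ⇒ BA·DC·DC
    B ↦ BA
    C ↦ DC
    D ↦ DC
    A ↦ BB  (constrained at step 1)

A->BB, B->BA, C->DC, D->DC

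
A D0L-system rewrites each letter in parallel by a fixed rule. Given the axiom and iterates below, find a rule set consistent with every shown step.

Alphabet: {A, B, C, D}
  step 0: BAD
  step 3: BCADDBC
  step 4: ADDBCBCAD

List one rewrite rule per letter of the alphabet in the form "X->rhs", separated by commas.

  step 3 ⇒ step 4: BCADDBC ⇒ A·D·D·BC·BC·A·D
    A ↦ D
    B ↦ A
    C ↦ D
    D ↦ BC

A->D, B->A, C->D, D->BC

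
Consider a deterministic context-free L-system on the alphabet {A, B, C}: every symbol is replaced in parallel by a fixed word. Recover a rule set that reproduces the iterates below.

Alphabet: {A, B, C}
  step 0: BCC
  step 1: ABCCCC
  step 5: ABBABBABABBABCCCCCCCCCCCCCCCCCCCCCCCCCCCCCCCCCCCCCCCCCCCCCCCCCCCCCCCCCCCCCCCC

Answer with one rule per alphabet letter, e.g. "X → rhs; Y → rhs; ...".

A->B, B->AB, C->CC

  step 0 ⇒ step 1: BCC ⇒ AB·CC·CC
    B ↦ AB
    C ↦ CC
    A ↦ B  (constrained at step 1)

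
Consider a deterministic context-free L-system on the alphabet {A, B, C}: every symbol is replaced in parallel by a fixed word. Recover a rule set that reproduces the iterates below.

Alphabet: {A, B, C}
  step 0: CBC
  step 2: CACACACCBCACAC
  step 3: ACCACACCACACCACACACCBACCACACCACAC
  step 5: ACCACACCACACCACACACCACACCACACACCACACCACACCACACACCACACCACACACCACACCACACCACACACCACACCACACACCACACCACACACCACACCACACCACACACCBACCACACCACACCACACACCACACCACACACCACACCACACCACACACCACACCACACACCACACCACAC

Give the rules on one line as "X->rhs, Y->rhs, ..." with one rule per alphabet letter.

A->CAC, B->CB, C->AC

  step 2 ⇒ step 3: CACACACCBCACAC ⇒ AC·CAC·AC·CAC·AC·CAC·AC·AC·CB·AC·CAC·AC·CAC·AC
    A ↦ CAC
    B ↦ CB
    C ↦ AC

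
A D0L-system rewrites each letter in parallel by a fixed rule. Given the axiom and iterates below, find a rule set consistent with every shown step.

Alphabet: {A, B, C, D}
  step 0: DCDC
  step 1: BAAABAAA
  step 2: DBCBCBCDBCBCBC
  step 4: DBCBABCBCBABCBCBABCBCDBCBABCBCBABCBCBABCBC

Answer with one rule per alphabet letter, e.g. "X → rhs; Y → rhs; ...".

A->BC, B->D, C->AA, D->BA

  step 1 ⇒ step 2: BAAABAAA ⇒ D·BC·BC·BC·D·BC·BC·BC
    A ↦ BC
    B ↦ D
  step 0 ⇒ step 1: DCDC ⇒ BA·AA·BA·AA
    C ↦ AA
  step 0 ⇒ step 1: DCDC ⇒ BA·AA·BA·AA
    D ↦ BA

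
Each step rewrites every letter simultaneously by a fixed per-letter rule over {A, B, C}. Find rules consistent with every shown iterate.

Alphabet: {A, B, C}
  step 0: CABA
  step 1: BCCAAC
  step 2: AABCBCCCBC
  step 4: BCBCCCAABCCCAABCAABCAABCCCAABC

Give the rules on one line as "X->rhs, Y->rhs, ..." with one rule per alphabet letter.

  step 1 ⇒ step 2: BCCAAC ⇒ AA·BC·BC·C·C·BC
    A ↦ C
    B ↦ AA
    C ↦ BC

A->C, B->AA, C->BC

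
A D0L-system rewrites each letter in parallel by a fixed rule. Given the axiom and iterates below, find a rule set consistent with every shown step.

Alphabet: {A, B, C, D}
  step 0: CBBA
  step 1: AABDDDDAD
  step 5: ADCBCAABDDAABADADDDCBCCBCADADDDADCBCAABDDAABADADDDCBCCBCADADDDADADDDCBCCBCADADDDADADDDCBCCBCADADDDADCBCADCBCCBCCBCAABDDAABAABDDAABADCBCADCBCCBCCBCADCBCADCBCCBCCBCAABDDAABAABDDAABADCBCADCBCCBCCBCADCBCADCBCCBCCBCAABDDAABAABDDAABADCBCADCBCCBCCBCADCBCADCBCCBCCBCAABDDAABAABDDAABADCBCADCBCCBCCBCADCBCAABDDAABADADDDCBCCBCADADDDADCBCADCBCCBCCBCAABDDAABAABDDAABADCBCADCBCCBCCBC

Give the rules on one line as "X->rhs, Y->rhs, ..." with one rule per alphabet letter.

  step 0 ⇒ step 1: CBBA ⇒ AAB·DD·DD·AD
    A ↦ AD
    B ↦ DD
    C ↦ AAB
    D ↦ CBC  (constrained at step 1)

A->AD, B->DD, C->AAB, D->CBC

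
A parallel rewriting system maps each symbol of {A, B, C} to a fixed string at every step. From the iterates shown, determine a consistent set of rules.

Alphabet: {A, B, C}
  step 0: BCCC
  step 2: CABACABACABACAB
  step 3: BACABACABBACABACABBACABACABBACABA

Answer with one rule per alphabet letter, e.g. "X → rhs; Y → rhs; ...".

A->CAB, B->A, C->BA

  step 2 ⇒ step 3: CABACABACABACAB ⇒ BA·CAB·A·CAB·BA·CAB·A·CAB·BA·CAB·A·CAB·BA·CAB·A
    A ↦ CAB
    B ↦ A
    C ↦ BA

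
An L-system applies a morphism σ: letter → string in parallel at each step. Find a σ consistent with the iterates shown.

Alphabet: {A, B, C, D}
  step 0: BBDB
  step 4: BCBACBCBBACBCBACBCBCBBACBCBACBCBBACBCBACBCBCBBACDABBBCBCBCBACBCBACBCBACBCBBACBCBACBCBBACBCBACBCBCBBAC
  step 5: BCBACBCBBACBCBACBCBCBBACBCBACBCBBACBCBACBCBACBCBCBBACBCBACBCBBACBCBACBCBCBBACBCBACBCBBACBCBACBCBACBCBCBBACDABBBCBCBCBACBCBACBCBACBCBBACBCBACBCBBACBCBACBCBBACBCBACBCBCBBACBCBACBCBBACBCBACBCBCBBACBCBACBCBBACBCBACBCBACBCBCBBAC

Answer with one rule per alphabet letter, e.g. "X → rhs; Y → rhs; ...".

A->B, B->BC, C->BAC, D->DAB

  step 4 ⇒ step 5: BCBACBCBBACBCBACBCBCBBACBCBACBCBBACBCBACBCBCBBACDABBBCBCBCBACBCBACBCBACBCBBACBCBACBCBBACBCBACBCBCBBAC ⇒ BC·BAC·BC·B·BAC·BC·BAC·BC·BC·B·BAC·BC·BAC·BC·B·BAC·BC·BAC·BC·BAC·BC·BC·B·BAC·BC·BAC·BC·B·BAC·BC·BAC·BC·BC·B·BAC·BC·BAC·BC·B·BAC·BC·BAC·BC·BAC·BC·BC·B·BAC·DAB·B·BC·BC·BC·BAC·BC·BAC·BC·BAC·BC·B·BAC·BC·BAC·BC·B·BAC·BC·BAC·BC·B·BAC·BC·BAC·BC·BC·B·BAC·BC·BAC·BC·B·BAC·BC·BAC·BC·BC·B·BAC·BC·BAC·BC·B·BAC·BC·BAC·BC·BAC·BC·BC·B·BAC
    A ↦ B
    B ↦ BC
    C ↦ BAC
    D ↦ DAB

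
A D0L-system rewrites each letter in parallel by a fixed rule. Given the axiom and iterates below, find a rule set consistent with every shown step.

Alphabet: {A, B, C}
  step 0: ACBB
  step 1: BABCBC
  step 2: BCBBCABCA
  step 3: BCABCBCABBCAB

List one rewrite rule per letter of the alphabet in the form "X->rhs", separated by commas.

  step 2 ⇒ step 3: BCBBCABCA ⇒ BC·A·BC·BC·A·B·BC·A·B
    A ↦ B
    B ↦ BC
    C ↦ A

A->B, B->BC, C->A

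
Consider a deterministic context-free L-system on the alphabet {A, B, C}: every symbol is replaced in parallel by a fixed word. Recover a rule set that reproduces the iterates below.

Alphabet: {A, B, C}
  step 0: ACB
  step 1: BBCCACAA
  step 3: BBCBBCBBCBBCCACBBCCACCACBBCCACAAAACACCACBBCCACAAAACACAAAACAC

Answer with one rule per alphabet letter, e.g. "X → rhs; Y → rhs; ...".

A->BBC, B->AA, C->CAC

  step 0 ⇒ step 1: ACB ⇒ BBC·CAC·AA
    A ↦ BBC
    B ↦ AA
    C ↦ CAC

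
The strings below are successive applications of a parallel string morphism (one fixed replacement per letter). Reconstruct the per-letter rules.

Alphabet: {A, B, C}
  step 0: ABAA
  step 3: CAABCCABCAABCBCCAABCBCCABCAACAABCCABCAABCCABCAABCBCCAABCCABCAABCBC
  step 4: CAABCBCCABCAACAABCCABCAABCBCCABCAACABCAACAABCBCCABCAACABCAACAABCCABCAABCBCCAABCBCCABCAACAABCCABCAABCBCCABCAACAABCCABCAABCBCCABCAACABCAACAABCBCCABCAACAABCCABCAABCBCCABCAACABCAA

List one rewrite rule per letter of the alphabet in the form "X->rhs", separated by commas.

  step 3 ⇒ step 4: CAABCCABCAABCBCCAABCBCCABCAACAABCCABCAABCCABCAABCBCCAABCCABCAABCBC ⇒ CAA·BC·BC·CAB·CAA·CAA·BC·CAB·CAA·BC·BC·CAB·CAA·CAB·CAA·CAA·BC·BC·CAB·CAA·CAB·CAA·CAA·BC·CAB·CAA·BC·BC·CAA·BC·BC·CAB·CAA·CAA·BC·CAB·CAA·BC·BC·CAB·CAA·CAA·BC·CAB·CAA·BC·BC·CAB·CAA·CAB·CAA·CAA·BC·BC·CAB·CAA·CAA·BC·CAB·CAA·BC·BC·CAB·CAA·CAB·CAA
    A ↦ BC
    B ↦ CAB
    C ↦ CAA

A->BC, B->CAB, C->CAA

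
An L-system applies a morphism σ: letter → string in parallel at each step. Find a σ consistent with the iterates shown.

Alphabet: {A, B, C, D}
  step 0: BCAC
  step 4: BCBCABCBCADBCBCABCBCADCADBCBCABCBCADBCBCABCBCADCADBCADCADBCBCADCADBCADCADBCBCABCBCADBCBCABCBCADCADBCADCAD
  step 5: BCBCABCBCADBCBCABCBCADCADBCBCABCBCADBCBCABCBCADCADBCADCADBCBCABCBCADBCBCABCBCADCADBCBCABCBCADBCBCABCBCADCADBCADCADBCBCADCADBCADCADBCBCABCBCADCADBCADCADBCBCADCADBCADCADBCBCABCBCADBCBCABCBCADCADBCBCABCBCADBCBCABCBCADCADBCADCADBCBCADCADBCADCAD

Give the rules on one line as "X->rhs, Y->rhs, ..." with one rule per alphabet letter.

  step 4 ⇒ step 5: BCBCABCBCADBCBCABCBCADCADBCBCABCBCADBCBCABCBCADCADBCADCADBCBCADCADBCADCADBCBCABCBCADBCBCABCBCADCADBCADCAD ⇒ BC·BCA·BC·BCA·D·BC·BCA·BC·BCA·D·CAD·BC·BCA·BC·BCA·D·BC·BCA·BC·BCA·D·CAD·BCA·D·CAD·BC·BCA·BC·BCA·D·BC·BCA·BC·BCA·D·CAD·BC·BCA·BC·BCA·D·BC·BCA·BC·BCA·D·CAD·BCA·D·CAD·BC·BCA·D·CAD·BCA·D·CAD·BC·BCA·BC·BCA·D·CAD·BCA·D·CAD·BC·BCA·D·CAD·BCA·D·CAD·BC·BCA·BC·BCA·D·BC·BCA·BC·BCA·D·CAD·BC·BCA·BC·BCA·D·BC·BCA·BC·BCA·D·CAD·BCA·D·CAD·BC·BCA·D·CAD·BCA·D·CAD
    A ↦ D
    B ↦ BC
    C ↦ BCA
    D ↦ CAD

A->D, B->BC, C->BCA, D->CAD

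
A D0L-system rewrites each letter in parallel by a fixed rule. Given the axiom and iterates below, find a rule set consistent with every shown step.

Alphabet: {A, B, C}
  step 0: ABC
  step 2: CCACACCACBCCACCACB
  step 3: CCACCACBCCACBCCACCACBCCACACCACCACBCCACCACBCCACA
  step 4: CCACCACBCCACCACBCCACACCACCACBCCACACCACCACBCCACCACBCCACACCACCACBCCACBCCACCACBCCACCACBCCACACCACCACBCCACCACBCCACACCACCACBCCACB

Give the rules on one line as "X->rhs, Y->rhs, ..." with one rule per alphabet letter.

  step 3 ⇒ step 4: CCACCACBCCACBCCACCACBCCACACCACCACBCCACCACBCCACA ⇒ CCA·CCA·CB·CCA·CCA·CB·CCA·CA·CCA·CCA·CB·CCA·CA·CCA·CCA·CB·CCA·CCA·CB·CCA·CA·CCA·CCA·CB·CCA·CB·CCA·CCA·CB·CCA·CCA·CB·CCA·CA·CCA·CCA·CB·CCA·CCA·CB·CCA·CA·CCA·CCA·CB·CCA·CB
    A ↦ CB
    B ↦ CA
    C ↦ CCA

A->CB, B->CA, C->CCA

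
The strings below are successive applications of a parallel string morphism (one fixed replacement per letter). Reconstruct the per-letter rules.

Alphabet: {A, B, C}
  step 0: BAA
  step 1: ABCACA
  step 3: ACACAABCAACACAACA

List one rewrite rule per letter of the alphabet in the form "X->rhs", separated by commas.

A->CA, B->AB, C->A

  step 0 ⇒ step 1: BAA ⇒ AB·CA·CA
    A ↦ CA
    B ↦ AB
    C ↦ A  (constrained at step 1)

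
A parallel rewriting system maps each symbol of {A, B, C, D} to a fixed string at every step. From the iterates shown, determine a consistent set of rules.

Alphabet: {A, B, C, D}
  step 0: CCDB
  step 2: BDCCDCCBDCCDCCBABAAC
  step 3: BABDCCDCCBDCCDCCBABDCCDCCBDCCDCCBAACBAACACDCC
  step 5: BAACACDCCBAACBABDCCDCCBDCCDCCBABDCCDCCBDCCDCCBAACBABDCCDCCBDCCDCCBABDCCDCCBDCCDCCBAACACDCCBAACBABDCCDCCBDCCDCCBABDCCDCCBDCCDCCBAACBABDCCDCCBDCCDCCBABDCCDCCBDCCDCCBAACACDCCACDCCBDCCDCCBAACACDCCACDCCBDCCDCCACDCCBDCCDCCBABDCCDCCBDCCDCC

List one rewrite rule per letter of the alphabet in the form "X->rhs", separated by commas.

A->AC, B->BA, C->DCC, D->B

  step 2 ⇒ step 3: BDCCDCCBDCCDCCBABAAC ⇒ BA·B·DCC·DCC·B·DCC·DCC·BA·B·DCC·DCC·B·DCC·DCC·BA·AC·BA·AC·AC·DCC
    A ↦ AC
    B ↦ BA
    C ↦ DCC
    D ↦ B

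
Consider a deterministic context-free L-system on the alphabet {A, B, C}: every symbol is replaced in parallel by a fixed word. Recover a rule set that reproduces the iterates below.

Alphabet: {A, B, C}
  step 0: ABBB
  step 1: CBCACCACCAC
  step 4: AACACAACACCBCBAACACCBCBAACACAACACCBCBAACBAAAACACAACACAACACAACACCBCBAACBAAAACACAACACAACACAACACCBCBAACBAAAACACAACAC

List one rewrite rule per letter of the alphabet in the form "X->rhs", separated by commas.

  step 0 ⇒ step 1: ABBB ⇒ CB·CAC·CAC·CAC
    A ↦ CB
    B ↦ CAC
    C ↦ AA  (constrained at step 1)

A->CB, B->CAC, C->AA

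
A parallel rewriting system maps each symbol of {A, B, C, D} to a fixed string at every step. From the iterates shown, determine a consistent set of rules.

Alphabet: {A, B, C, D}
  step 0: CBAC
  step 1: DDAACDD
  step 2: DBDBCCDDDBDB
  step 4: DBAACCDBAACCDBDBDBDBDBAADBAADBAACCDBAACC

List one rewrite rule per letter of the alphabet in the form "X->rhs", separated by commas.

  step 1 ⇒ step 2: DDAACDD ⇒ DB·DB·C·C·DD·DB·DB
    A ↦ C
    C ↦ DD
    D ↦ DB
  step 0 ⇒ step 1: CBAC ⇒ DD·AA·C·DD
    B ↦ AA

A->C, B->AA, C->DD, D->DB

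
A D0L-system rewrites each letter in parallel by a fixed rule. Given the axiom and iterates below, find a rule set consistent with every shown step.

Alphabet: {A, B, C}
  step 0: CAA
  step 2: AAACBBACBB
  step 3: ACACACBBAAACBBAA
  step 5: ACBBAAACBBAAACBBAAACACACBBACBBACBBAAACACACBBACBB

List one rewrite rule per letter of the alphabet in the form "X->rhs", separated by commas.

A->AC, B->A, C->BB

  step 2 ⇒ step 3: AAACBBACBB ⇒ AC·AC·AC·BB·A·A·AC·BB·A·A
    A ↦ AC
    B ↦ A
    C ↦ BB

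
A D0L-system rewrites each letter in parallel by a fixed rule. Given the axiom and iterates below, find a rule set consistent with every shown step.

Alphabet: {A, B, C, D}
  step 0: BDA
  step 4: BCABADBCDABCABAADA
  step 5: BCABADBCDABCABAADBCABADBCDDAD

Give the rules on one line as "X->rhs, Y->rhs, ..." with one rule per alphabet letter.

  step 4 ⇒ step 5: BCABADBCDABCABAADA ⇒ BC·ABA·D·BC·D·A·BC·ABA·A·D·BC·ABA·D·BC·D·D·A·D
    A ↦ D
    B ↦ BC
    C ↦ ABA
    D ↦ A

A->D, B->BC, C->ABA, D->A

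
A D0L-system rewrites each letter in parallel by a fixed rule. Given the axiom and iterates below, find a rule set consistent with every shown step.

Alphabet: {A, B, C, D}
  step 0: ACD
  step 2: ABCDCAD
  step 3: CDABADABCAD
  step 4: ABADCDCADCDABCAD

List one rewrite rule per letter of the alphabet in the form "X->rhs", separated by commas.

  step 3 ⇒ step 4: CDABADABCAD ⇒ AB·AD·C·D·C·AD·C·D·AB·C·AD
    A ↦ C
    B ↦ D
    C ↦ AB
    D ↦ AD

A->C, B->D, C->AB, D->AD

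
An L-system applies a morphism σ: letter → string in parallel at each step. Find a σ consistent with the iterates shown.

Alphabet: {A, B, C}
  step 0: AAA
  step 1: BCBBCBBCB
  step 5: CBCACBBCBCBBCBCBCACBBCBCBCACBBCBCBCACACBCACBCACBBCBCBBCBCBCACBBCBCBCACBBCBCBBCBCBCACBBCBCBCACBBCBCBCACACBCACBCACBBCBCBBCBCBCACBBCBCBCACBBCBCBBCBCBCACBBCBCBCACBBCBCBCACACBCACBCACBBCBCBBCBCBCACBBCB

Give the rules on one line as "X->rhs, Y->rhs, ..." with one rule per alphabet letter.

A->BCB, B->CA, C->CB

  step 0 ⇒ step 1: AAA ⇒ BCB·BCB·BCB
    A ↦ BCB
    B ↦ CA  (constrained at step 1)
    C ↦ CB  (constrained at step 1)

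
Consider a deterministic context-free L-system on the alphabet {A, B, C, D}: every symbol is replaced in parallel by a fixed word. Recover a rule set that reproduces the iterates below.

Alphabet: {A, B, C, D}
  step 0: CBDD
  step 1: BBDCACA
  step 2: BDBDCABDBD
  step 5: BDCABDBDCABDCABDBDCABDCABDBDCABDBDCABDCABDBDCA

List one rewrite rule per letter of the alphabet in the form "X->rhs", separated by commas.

A->D, B->BD, C->B, D->CA

  step 1 ⇒ step 2: BBDCACA ⇒ BD·BD·CA·B·D·B·D
    A ↦ D
    B ↦ BD
    C ↦ B
    D ↦ CA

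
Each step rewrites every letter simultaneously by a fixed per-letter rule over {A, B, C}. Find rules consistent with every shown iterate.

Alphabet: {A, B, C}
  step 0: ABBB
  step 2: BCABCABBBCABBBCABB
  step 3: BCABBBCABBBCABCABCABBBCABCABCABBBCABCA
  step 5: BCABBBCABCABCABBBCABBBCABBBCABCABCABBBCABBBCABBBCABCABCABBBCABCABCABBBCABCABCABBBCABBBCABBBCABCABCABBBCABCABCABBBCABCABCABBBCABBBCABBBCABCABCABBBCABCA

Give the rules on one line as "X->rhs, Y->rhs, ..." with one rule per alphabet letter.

A->B, B->BCA, C->B

  step 2 ⇒ step 3: BCABCABBBCABBBCABB ⇒ BCA·B·B·BCA·B·B·BCA·BCA·BCA·B·B·BCA·BCA·BCA·B·B·BCA·BCA
    A ↦ B
    B ↦ BCA
    C ↦ B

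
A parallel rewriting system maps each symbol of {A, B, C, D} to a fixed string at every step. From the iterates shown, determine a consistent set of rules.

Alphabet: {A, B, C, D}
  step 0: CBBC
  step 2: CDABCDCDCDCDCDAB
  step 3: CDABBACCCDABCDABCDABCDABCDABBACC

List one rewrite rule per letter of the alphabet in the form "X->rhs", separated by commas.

A->BA, B->CC, C->CD, D->AB

  step 2 ⇒ step 3: CDABCDCDCDCDCDAB ⇒ CD·AB·BA·CC·CD·AB·CD·AB·CD·AB·CD·AB·CD·AB·BA·CC
    A ↦ BA
    B ↦ CC
    C ↦ CD
    D ↦ AB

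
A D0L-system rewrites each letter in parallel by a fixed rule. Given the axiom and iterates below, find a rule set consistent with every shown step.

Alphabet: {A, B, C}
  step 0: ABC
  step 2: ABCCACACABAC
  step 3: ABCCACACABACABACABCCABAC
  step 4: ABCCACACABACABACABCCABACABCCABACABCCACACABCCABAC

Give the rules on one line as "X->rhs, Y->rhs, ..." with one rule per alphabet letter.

A->AB, B->CC, C->AC

  step 3 ⇒ step 4: ABCCACACABACABACABCCABAC ⇒ AB·CC·AC·AC·AB·AC·AB·AC·AB·CC·AB·AC·AB·CC·AB·AC·AB·CC·AC·AC·AB·CC·AB·AC
    A ↦ AB
    B ↦ CC
    C ↦ AC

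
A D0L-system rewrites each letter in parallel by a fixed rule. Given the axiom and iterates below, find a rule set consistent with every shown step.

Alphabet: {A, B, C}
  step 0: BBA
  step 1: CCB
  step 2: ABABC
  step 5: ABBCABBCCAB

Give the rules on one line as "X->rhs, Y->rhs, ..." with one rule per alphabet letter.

A->B, B->C, C->AB

  step 1 ⇒ step 2: CCB ⇒ AB·AB·C
    B ↦ C
    C ↦ AB
  step 0 ⇒ step 1: BBA ⇒ C·C·B
    A ↦ B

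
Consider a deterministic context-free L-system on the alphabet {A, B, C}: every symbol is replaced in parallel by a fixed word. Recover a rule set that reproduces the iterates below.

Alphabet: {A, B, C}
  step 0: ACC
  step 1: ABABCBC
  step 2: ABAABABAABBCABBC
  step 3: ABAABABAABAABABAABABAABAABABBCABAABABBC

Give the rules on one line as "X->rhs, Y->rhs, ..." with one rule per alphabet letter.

  step 2 ⇒ step 3: ABAABABAABBCABBC ⇒ ABA·AB·ABA·ABA·AB·ABA·AB·ABA·ABA·AB·AB·BC·ABA·AB·AB·BC
    A ↦ ABA
    B ↦ AB
    C ↦ BC

A->ABA, B->AB, C->BC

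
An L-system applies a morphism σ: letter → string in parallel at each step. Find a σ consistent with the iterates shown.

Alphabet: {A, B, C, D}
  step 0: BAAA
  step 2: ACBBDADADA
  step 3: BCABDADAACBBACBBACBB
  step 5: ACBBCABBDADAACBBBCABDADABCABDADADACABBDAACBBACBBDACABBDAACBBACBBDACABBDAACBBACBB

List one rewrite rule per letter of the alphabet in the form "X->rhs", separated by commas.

  step 2 ⇒ step 3: ACBBDADADA ⇒ B·CAB·DA·DA·ACB·B·ACB·B·ACB·B
    A ↦ B
    B ↦ DA
    C ↦ CAB
    D ↦ ACB

A->B, B->DA, C->CAB, D->ACB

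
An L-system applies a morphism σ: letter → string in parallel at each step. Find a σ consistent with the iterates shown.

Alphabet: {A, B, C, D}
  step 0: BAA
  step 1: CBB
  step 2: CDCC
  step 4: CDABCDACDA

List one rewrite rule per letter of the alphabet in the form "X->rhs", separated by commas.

  step 1 ⇒ step 2: CBB ⇒ CD·C·C
    B ↦ C
    C ↦ CD
  step 0 ⇒ step 1: BAA ⇒ C·B·B
    A ↦ B
    D ↦ A  (constrained at step 2)

A->B, B->C, C->CD, D->A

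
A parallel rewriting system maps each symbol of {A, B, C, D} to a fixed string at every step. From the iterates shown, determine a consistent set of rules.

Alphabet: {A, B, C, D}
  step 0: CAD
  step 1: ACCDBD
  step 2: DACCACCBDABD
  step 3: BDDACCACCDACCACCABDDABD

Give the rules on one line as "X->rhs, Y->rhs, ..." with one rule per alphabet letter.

A->D, B->A, C->ACC, D->BD

  step 2 ⇒ step 3: DACCACCBDABD ⇒ BD·D·ACC·ACC·D·ACC·ACC·A·BD·D·A·BD
    A ↦ D
    B ↦ A
    C ↦ ACC
    D ↦ BD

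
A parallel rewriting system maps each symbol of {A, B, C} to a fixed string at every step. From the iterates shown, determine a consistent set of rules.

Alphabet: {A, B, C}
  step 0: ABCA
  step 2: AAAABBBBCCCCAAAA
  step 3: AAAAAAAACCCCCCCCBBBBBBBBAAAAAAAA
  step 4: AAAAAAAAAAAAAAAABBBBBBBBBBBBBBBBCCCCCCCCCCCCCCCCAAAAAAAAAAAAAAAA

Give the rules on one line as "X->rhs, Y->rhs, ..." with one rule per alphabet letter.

  step 3 ⇒ step 4: AAAAAAAACCCCCCCCBBBBBBBBAAAAAAAA ⇒ AA·AA·AA·AA·AA·AA·AA·AA·BB·BB·BB·BB·BB·BB·BB·BB·CC·CC·CC·CC·CC·CC·CC·CC·AA·AA·AA·AA·AA·AA·AA·AA
    A ↦ AA
    B ↦ CC
    C ↦ BB

A->AA, B->CC, C->BB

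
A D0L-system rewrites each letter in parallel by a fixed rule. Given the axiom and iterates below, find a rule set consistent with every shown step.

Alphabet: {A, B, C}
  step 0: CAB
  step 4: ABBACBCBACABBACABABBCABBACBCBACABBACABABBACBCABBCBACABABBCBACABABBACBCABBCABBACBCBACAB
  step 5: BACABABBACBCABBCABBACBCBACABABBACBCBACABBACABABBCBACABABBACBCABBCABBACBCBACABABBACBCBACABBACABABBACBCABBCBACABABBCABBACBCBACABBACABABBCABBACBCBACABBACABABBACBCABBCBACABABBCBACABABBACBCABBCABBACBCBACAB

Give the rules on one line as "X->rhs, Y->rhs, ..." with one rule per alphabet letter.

  step 4 ⇒ step 5: ABBACBCBACABBACABABBCABBACBCBACABBACABABBACBCABBCBACABABBCBACABABBACBCABBCABBACBCBACAB ⇒ BAC·AB·AB·BAC·BC·AB·BC·AB·BAC·BC·BAC·AB·AB·BAC·BC·BAC·AB·BAC·AB·AB·BC·BAC·AB·AB·BAC·BC·AB·BC·AB·BAC·BC·BAC·AB·AB·BAC·BC·BAC·AB·BAC·AB·AB·BAC·BC·AB·BC·BAC·AB·AB·BC·AB·BAC·BC·BAC·AB·BAC·AB·AB·BC·AB·BAC·BC·BAC·AB·BAC·AB·AB·BAC·BC·AB·BC·BAC·AB·AB·BC·BAC·AB·AB·BAC·BC·AB·BC·AB·BAC·BC·BAC·AB
    A ↦ BAC
    B ↦ AB
    C ↦ BC

A->BAC, B->AB, C->BC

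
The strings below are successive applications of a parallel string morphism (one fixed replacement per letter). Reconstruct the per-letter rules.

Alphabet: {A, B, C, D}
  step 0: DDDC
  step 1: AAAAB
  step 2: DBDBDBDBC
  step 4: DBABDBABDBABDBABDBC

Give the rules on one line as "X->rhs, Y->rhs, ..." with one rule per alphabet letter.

A->DB, B->C, C->AB, D->A

  step 1 ⇒ step 2: AAAAB ⇒ DB·DB·DB·DB·C
    A ↦ DB
    B ↦ C
  step 0 ⇒ step 1: DDDC ⇒ A·A·A·AB
    C ↦ AB
  step 0 ⇒ step 1: DDDC ⇒ A·A·A·AB
    D ↦ A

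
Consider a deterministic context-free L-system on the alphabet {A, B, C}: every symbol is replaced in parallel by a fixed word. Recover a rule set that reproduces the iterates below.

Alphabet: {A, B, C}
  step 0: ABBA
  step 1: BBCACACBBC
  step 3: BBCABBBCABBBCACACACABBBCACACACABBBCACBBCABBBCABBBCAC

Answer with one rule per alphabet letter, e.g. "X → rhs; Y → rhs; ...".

  step 0 ⇒ step 1: ABBA ⇒ BBC·AC·AC·BBC
    A ↦ BBC
    B ↦ AC
    C ↦ AB  (constrained at step 1)

A->BBC, B->AC, C->AB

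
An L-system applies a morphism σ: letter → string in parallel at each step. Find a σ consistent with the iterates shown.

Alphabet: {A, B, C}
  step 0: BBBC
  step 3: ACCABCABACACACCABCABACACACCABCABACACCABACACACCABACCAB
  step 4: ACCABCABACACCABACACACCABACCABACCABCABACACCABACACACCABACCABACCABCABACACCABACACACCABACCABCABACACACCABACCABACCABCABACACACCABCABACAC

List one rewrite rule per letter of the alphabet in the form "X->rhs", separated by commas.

A->AC, B->AC, C->CAB

  step 3 ⇒ step 4: ACCABCABACACACCABCABACACACCABCABACACCABACACACCABACCAB ⇒ AC·CAB·CAB·AC·AC·CAB·AC·AC·AC·CAB·AC·CAB·AC·CAB·CAB·AC·AC·CAB·AC·AC·AC·CAB·AC·CAB·AC·CAB·CAB·AC·AC·CAB·AC·AC·AC·CAB·AC·CAB·CAB·AC·AC·AC·CAB·AC·CAB·AC·CAB·CAB·AC·AC·AC·CAB·CAB·AC·AC
    A ↦ AC
    B ↦ AC
    C ↦ CAB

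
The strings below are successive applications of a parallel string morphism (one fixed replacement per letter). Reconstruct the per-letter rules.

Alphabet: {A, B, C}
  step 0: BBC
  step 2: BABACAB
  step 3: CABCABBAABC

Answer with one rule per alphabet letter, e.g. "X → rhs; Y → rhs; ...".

A->AB, B->C, C->BA

  step 2 ⇒ step 3: BABACAB ⇒ C·AB·C·AB·BA·AB·C
    A ↦ AB
    B ↦ C
    C ↦ BA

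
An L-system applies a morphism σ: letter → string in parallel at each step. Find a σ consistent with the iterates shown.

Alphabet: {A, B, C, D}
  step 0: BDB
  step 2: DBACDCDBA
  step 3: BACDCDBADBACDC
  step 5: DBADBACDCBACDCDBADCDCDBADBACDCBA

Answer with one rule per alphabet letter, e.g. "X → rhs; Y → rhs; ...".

A->C, B->CD, C->D, D->BA

  step 2 ⇒ step 3: DBACDCDBA ⇒ BA·CD·C·D·BA·D·BA·CD·C
    A ↦ C
    B ↦ CD
    C ↦ D
    D ↦ BA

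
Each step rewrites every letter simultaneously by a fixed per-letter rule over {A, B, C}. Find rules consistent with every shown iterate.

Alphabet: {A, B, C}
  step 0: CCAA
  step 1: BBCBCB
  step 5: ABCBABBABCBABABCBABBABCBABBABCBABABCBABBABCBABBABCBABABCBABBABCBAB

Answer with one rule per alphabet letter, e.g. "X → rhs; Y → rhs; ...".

A->CB, B->AB, C->B

  step 0 ⇒ step 1: CCAA ⇒ B·B·CB·CB
    A ↦ CB
    C ↦ B
    B ↦ AB  (constrained at step 1)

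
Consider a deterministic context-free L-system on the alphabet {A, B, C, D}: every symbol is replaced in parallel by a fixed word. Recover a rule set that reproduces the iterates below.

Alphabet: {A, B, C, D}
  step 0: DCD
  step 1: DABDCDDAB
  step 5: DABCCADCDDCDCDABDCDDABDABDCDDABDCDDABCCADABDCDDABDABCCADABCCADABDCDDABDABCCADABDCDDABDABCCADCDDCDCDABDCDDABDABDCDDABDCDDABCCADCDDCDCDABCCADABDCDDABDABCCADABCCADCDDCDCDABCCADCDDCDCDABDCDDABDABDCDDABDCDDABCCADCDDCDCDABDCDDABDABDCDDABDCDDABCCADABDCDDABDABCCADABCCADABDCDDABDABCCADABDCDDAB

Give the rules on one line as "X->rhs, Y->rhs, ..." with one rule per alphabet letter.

  step 0 ⇒ step 1: DCD ⇒ DAB·DCD·DAB
    C ↦ DCD
    D ↦ DAB
    A ↦ C  (constrained at step 1)
    B ↦ CA  (constrained at step 1)

A->C, B->CA, C->DCD, D->DAB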